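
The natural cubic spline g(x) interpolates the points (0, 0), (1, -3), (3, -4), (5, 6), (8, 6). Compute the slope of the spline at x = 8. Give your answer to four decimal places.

With σ_i denoting the second derivative at x_i, h_i = 1, 2, 2, 3, and Δ_i = (y_(i+1) − y_i)/h_i = -3, -1/2, 5, 0:
  1·σ_0 + 6·σ_1 + 2·σ_2 = 6(Δ_1 - Δ_0) = 15
  2·σ_1 + 8·σ_2 + 2·σ_3 = 6(Δ_2 - Δ_1) = 33
  2·σ_2 + 10·σ_3 + 3·σ_4 = 6(Δ_3 - Δ_2) = -30
Natural end conditions: σ_0 = σ_4 = 0.
Forward elimination and back-substitution give σ_0 = 0, σ_1 = 45/52, σ_2 = 255/52, σ_3 = -207/52, σ_4 = 0.
On [5, 8], g'(x) = b_3 + 2c_3·(x - 5) + 3d_3·(x - 5)² with b_3 = Δ_3 - h_3(2σ_3 + σ_4)/6 = 207/52, c_3 = σ_3/2 = -207/104, d_3 = (σ_4 - σ_3)/(6h_3) = 23/104. So g'(8) = -207/104.

-1.9904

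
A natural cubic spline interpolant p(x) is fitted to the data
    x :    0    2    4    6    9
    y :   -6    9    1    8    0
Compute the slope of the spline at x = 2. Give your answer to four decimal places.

Let m_i = p''(x_i). Step sizes h_i = 2, 2, 2, 3; slopes of the chords Δ_i = (y_(i+1) - y_i)/h_i = 15/2, -4, 7/2, -8/3.
  2·m_0 + 8·m_1 + 2·m_2 = 6(Δ_1 - Δ_0) = -69
  2·m_1 + 8·m_2 + 2·m_3 = 6(Δ_2 - Δ_1) = 45
  2·m_2 + 10·m_3 + 3·m_4 = 6(Δ_3 - Δ_2) = -37
Natural end conditions: m_0 = m_4 = 0.
Solving: m_0 = 0, m_1 = -1573/142, m_2 = 1393/142, m_3 = -402/71, m_4 = 0.
On [2, 4], p'(x) = b_1 + 2c_1·(x - 2) + 3d_1·(x - 2)² with b_1 = Δ_1 - h_1(2m_1 + m_2)/6 = 49/426, c_1 = m_1/2 = -1573/284, d_1 = (m_2 - m_1)/(6h_1) = 1483/852. So p'(2) = 49/426.

0.1150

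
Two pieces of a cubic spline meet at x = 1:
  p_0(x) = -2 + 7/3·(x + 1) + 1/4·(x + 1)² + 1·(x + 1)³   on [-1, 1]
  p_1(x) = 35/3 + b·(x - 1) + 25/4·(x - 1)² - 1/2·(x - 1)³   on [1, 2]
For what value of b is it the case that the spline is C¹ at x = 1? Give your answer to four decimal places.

p_0'(x) = 7/3 + 1/2·(x + 1) + 3·(x + 1)², so p_0'(1) = 46/3. On the right, p_1'(1) = b, so b = 46/3.

15.3333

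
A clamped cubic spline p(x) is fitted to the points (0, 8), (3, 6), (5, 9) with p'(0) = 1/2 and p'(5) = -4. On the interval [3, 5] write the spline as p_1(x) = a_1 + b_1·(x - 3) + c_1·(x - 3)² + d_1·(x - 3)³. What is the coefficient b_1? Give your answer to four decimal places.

With M_i denoting the second derivative at x_i, h_i = 3, 2, and Δ_i = (y_(i+1) − y_i)/h_i = -2/3, 3/2:
  3·M_0 + 10·M_1 + 2·M_2 = 6(Δ_1 - Δ_0) = 13
Clamped end conditions give two more equations: 2h_0·M_0 + h_0·M_1 = 6(Δ_0 - p'(0)) = -7 and h_1·M_1 + 2h_1·M_2 = 6(p'(5) - Δ_1) = -33.
Hence M_0 = -101/30, M_1 = 22/5, M_2 = -209/20.
On [3, 5], with p_1(x) = a_1 + b_1·(x - 3) + c_1·(x - 3)² + d_1·(x - 3)³: c_1 = M_1/2 = 11/5, d_1 = (M_2 - M_1)/(6h_1) = -99/80, b_1 = Δ_1 - h_1(2M_1 + M_2)/6 = 41/20.

2.0500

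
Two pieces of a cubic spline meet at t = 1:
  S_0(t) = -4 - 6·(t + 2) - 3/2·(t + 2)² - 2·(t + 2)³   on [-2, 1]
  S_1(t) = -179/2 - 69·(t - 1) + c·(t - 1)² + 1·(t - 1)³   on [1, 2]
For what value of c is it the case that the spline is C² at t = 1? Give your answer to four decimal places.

S_0''(t) = -3 - 12·(t + 2), so S_0''(1) = -39. On the right, S_1''(1) = 2c, so c = -39/2.

-19.5000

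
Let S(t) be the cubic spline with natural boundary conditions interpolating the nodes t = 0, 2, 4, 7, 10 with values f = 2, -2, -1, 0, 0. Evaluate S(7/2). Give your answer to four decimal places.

-1.4557

With σ_i denoting the second derivative at x_i, h_i = 2, 2, 3, 3, and Δ_i = (y_(i+1) − y_i)/h_i = -2, 1/2, 1/3, 0:
  2·σ_0 + 8·σ_1 + 2·σ_2 = 6(Δ_1 - Δ_0) = 15
  2·σ_1 + 10·σ_2 + 3·σ_3 = 6(Δ_2 - Δ_1) = -1
  3·σ_2 + 12·σ_3 + 3·σ_4 = 6(Δ_3 - Δ_2) = -2
Natural end conditions: σ_0 = σ_4 = 0.
Solving: σ_0 = 0, σ_1 = 559/280, σ_2 = -17/35, σ_3 = -19/420, σ_4 = 0.
On [2, 4], S(t) = -2 - 281/420·(t - 2) + 559/560·(t - 2)² - 139/672·(t - 2)³.
With (t - 2) = 3/2: S(7/2) = -13043/8960.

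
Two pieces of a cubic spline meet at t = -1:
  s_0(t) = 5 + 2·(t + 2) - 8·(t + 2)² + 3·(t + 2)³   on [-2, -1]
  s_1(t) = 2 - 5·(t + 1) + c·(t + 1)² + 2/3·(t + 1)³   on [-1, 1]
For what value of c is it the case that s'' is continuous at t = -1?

1

s_0''(t) = -16 + 18·(t + 2), so s_0''(-1) = 2. On the right, s_1''(-1) = 2c, so c = 1.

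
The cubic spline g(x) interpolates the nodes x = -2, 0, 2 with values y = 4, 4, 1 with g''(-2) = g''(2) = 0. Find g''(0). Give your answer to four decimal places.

Let m_i = g''(x_i). Step sizes h_i = 2, 2; slopes of the chords Δ_i = (y_(i+1) - y_i)/h_i = 0, -3/2.
  2·m_0 + 8·m_1 + 2·m_2 = 6(Δ_1 - Δ_0) = -9
Natural end conditions: m_0 = m_2 = 0.
Forward elimination and back-substitution give m_0 = 0, m_1 = -9/8, m_2 = 0.

-1.1250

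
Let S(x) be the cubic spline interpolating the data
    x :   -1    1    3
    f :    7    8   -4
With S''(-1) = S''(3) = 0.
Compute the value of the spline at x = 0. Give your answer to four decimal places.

Let m_i = S''(x_i). Step sizes h_i = 2, 2; slopes of the chords Δ_i = (y_(i+1) - y_i)/h_i = 1/2, -6.
  2·m_0 + 8·m_1 + 2·m_2 = 6(Δ_1 - Δ_0) = -39
Natural end conditions: m_0 = m_2 = 0.
Solving: m_0 = 0, m_1 = -39/8, m_2 = 0.
On [-1, 1], S(x) = 7 + 17/8·(x + 1) + 0·(x + 1)² - 13/32·(x + 1)³.
With (x + 1) = 1: S(0) = 279/32.

8.7188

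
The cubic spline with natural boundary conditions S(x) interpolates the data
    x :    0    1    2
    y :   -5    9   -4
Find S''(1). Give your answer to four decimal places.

Let M_i = S''(x_i). Step sizes h_i = 1, 1; slopes of the chords Δ_i = (y_(i+1) - y_i)/h_i = 14, -13.
  1·M_0 + 4·M_1 + 1·M_2 = 6(Δ_1 - Δ_0) = -162
Natural end conditions: M_0 = M_2 = 0.
Solving the tridiagonal system: M_0 = 0, M_1 = -81/2, M_2 = 0.

-40.5000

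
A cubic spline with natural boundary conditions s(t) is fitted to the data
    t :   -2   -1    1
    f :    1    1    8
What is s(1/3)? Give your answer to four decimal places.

4.9753

Write σ_i for s''(x_i). With h_i = 1, 2 and divided differences Δ_i = 0, 7/2, the continuity of s' gives the tridiagonal system
  1·σ_0 + 6·σ_1 + 2·σ_2 = 6(Δ_1 - Δ_0) = 21
Natural end conditions: σ_0 = σ_2 = 0.
Hence σ_0 = 0, σ_1 = 7/2, σ_2 = 0.
On [-1, 1], s(t) = 1 + 7/6·(t + 1) + 7/4·(t + 1)² - 7/24·(t + 1)³.
With (t + 1) = 4/3: s(1/3) = 403/81.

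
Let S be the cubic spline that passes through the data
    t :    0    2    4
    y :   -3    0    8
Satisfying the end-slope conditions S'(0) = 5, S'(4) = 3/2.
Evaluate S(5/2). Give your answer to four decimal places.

Let σ_i = S''(x_i). Step sizes h_i = 2, 2; slopes of the chords Δ_i = (y_(i+1) - y_i)/h_i = 3/2, 4.
  2·σ_0 + 8·σ_1 + 2·σ_2 = 6(Δ_1 - Δ_0) = 15
Clamped end conditions give two more equations: 2h_0·σ_0 + h_0·σ_1 = 6(Δ_0 - S'(0)) = -21 and h_1·σ_1 + 2h_1·σ_2 = 6(S'(4) - Δ_1) = -15.
Solving the tridiagonal system: σ_0 = -8, σ_1 = 11/2, σ_2 = -13/2.
On [2, 4], S(t) = 0 + 5/2·(t - 2) + 11/4·(t - 2)² - 1·(t - 2)³.
With (t - 2) = 1/2: S(5/2) = 29/16.

1.8125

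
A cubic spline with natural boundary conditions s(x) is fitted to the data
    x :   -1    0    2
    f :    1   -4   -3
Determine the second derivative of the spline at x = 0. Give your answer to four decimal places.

5.5000

Let σ_i = s''(x_i). Step sizes h_i = 1, 2; slopes of the chords Δ_i = (y_(i+1) - y_i)/h_i = -5, 1/2.
  1·σ_0 + 6·σ_1 + 2·σ_2 = 6(Δ_1 - Δ_0) = 33
Natural end conditions: σ_0 = σ_2 = 0.
Solving the tridiagonal system: σ_0 = 0, σ_1 = 11/2, σ_2 = 0.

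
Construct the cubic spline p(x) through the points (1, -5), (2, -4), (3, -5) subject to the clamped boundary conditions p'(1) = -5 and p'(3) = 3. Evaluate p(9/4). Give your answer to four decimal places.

Write σ_i for p''(x_i). With h_i = 1, 1 and divided differences Δ_i = 1, -1, the continuity of p' gives the tridiagonal system
  1·σ_0 + 4·σ_1 + 1·σ_2 = 6(Δ_1 - Δ_0) = -12
Clamped end conditions give two more equations: 2h_0·σ_0 + h_0·σ_1 = 6(Δ_0 - p'(1)) = 36 and h_1·σ_1 + 2h_1·σ_2 = 6(p'(3) - Δ_1) = 24.
Solving: σ_0 = 25, σ_1 = -14, σ_2 = 19.
On [2, 3], p(x) = -4 + 1/2·(x - 2) - 7·(x - 2)² + 11/2·(x - 2)³.
With (x - 2) = 1/4: p(9/4) = -541/128.

-4.2266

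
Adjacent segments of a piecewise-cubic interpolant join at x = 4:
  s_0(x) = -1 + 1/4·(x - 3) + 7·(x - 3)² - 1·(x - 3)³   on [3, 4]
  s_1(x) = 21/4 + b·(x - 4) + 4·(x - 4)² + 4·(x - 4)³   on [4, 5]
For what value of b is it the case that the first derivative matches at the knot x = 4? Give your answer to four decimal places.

11.2500

s_0'(x) = 1/4 + 14·(x - 3) - 3·(x - 3)², so s_0'(4) = 45/4. On the right, s_1'(4) = b, so b = 45/4.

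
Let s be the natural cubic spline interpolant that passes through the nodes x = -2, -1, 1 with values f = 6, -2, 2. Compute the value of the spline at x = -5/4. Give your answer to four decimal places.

Write m_i for s''(x_i). With h_i = 1, 2 and divided differences Δ_i = -8, 2, the continuity of s' gives the tridiagonal system
  1·m_0 + 6·m_1 + 2·m_2 = 6(Δ_1 - Δ_0) = 60
Natural end conditions: m_0 = m_2 = 0.
Solving the tridiagonal system: m_0 = 0, m_1 = 10, m_2 = 0.
On [-2, -1], s(x) = 6 - 29/3·(x + 2) + 0·(x + 2)² + 5/3·(x + 2)³.
With (x + 2) = 3/4: s(-5/4) = -35/64.

-0.5469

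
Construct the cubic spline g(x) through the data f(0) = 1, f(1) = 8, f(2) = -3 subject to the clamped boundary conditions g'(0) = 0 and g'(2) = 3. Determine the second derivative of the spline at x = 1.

-57

Put σ_i = g'' at the i-th knot. Here h = (1, 1) and Δ = (7, -11), so the interior equations h_(i-1)·σ_(i-1) + 2(h_(i-1)+h_i)·σ_i + h_i·σ_(i+1) = 6(Δ_i − Δ_(i-1)) read
  1·σ_0 + 4·σ_1 + 1·σ_2 = 6(Δ_1 - Δ_0) = -108
Clamped end conditions give two more equations: 2h_0·σ_0 + h_0·σ_1 = 6(Δ_0 - g'(0)) = 42 and h_1·σ_1 + 2h_1·σ_2 = 6(g'(2) - Δ_1) = 84.
Solving the tridiagonal system: σ_0 = 99/2, σ_1 = -57, σ_2 = 141/2.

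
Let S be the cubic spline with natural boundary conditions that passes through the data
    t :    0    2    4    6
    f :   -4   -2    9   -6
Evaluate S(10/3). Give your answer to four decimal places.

6.8988

Let m_i = S''(x_i). Step sizes h_i = 2, 2, 2; slopes of the chords Δ_i = (y_(i+1) - y_i)/h_i = 1, 11/2, -15/2.
  2·m_0 + 8·m_1 + 2·m_2 = 6(Δ_1 - Δ_0) = 27
  2·m_1 + 8·m_2 + 2·m_3 = 6(Δ_2 - Δ_1) = -78
Natural end conditions: m_0 = m_3 = 0.
Hence m_0 = 0, m_1 = 31/5, m_2 = -113/10, m_3 = 0.
On [2, 4], S(t) = -2 + 77/15·(t - 2) + 31/10·(t - 2)² - 35/24·(t - 2)³.
With (t - 2) = 4/3: S(10/3) = 2794/405.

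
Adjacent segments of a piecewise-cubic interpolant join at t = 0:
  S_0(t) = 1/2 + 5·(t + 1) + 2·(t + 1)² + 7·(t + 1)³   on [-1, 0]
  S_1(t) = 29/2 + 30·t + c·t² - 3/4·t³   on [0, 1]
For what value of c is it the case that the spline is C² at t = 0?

23

S_0''(t) = 4 + 42·(t + 1), so S_0''(0) = 46. On the right, S_1''(0) = 2c, so c = 23.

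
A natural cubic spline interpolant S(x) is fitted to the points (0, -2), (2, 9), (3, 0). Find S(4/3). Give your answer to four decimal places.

8.9136

Write σ_i for S''(x_i). With h_i = 2, 1 and divided differences Δ_i = 11/2, -9, the continuity of S' gives the tridiagonal system
  2·σ_0 + 6·σ_1 + 1·σ_2 = 6(Δ_1 - Δ_0) = -87
Natural end conditions: σ_0 = σ_2 = 0.
Hence σ_0 = 0, σ_1 = -29/2, σ_2 = 0.
On [0, 2], S(x) = -2 + 31/3·x + 0·x² - 29/24·x³.
With x = 4/3: S(4/3) = 722/81.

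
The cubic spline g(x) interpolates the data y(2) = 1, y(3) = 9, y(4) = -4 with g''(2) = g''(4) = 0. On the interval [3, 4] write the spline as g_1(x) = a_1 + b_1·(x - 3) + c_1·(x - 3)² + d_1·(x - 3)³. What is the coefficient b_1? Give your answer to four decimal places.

Let m_i = g''(x_i). Step sizes h_i = 1, 1; slopes of the chords Δ_i = (y_(i+1) - y_i)/h_i = 8, -13.
  1·m_0 + 4·m_1 + 1·m_2 = 6(Δ_1 - Δ_0) = -126
Natural end conditions: m_0 = m_2 = 0.
Hence m_0 = 0, m_1 = -63/2, m_2 = 0.
On [3, 4], with g_1(x) = a_1 + b_1·(x - 3) + c_1·(x - 3)² + d_1·(x - 3)³: c_1 = m_1/2 = -63/4, d_1 = (m_2 - m_1)/(6h_1) = 21/4, b_1 = Δ_1 - h_1(2m_1 + m_2)/6 = -5/2.

-2.5000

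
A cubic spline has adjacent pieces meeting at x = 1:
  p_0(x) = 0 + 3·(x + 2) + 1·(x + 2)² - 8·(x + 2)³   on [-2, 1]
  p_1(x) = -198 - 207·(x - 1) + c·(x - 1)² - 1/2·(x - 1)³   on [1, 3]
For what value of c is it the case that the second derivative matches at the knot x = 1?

p_0''(x) = 2 - 48·(x + 2), so p_0''(1) = -142. On the right, p_1''(1) = 2c, so c = -71.

-71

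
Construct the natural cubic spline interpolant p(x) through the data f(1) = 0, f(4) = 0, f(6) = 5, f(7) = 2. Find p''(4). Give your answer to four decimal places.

Write M_i for p''(x_i). With h_i = 3, 2, 1 and divided differences Δ_i = 0, 5/2, -3, the continuity of p' gives the tridiagonal system
  3·M_0 + 10·M_1 + 2·M_2 = 6(Δ_1 - Δ_0) = 15
  2·M_1 + 6·M_2 + 1·M_3 = 6(Δ_2 - Δ_1) = -33
Natural end conditions: M_0 = M_3 = 0.
Forward elimination and back-substitution give M_0 = 0, M_1 = 39/14, M_2 = -45/7, M_3 = 0.

2.7857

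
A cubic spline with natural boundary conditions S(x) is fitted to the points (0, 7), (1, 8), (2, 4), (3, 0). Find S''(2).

2

Let M_i = S''(x_i). Step sizes h_i = 1, 1, 1; slopes of the chords Δ_i = (y_(i+1) - y_i)/h_i = 1, -4, -4.
  1·M_0 + 4·M_1 + 1·M_2 = 6(Δ_1 - Δ_0) = -30
  1·M_1 + 4·M_2 + 1·M_3 = 6(Δ_2 - Δ_1) = 0
Natural end conditions: M_0 = M_3 = 0.
Solving: M_0 = 0, M_1 = -8, M_2 = 2, M_3 = 0.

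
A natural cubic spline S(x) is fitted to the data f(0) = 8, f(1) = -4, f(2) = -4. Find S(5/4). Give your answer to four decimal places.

-4.9844

Let m_i = S''(x_i). Step sizes h_i = 1, 1; slopes of the chords Δ_i = (y_(i+1) - y_i)/h_i = -12, 0.
  1·m_0 + 4·m_1 + 1·m_2 = 6(Δ_1 - Δ_0) = 72
Natural end conditions: m_0 = m_2 = 0.
Solving: m_0 = 0, m_1 = 18, m_2 = 0.
On [1, 2], S(x) = -4 - 6·(x - 1) + 9·(x - 1)² - 3·(x - 1)³.
With (x - 1) = 1/4: S(5/4) = -319/64.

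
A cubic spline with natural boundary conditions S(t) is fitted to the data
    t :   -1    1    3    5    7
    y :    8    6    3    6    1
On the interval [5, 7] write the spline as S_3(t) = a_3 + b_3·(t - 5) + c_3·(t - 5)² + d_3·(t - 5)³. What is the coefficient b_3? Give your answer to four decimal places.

0.0893

Put m_i = S'' at the i-th knot. Here h = (2, 2, 2, 2) and Δ = (-1, -3/2, 3/2, -5/2), so the interior equations h_(i-1)·m_(i-1) + 2(h_(i-1)+h_i)·m_i + h_i·m_(i+1) = 6(Δ_i − Δ_(i-1)) read
  2·m_0 + 8·m_1 + 2·m_2 = 6(Δ_1 - Δ_0) = -3
  2·m_1 + 8·m_2 + 2·m_3 = 6(Δ_2 - Δ_1) = 18
  2·m_2 + 8·m_3 + 2·m_4 = 6(Δ_3 - Δ_2) = -24
Natural end conditions: m_0 = m_4 = 0.
Solving the tridiagonal system: m_0 = 0, m_1 = -141/112, m_2 = 99/28, m_3 = -435/112, m_4 = 0.
On [5, 7], with S_3(t) = a_3 + b_3·(t - 5) + c_3·(t - 5)² + d_3·(t - 5)³: c_3 = m_3/2 = -435/224, d_3 = (m_4 - m_3)/(6h_3) = 145/448, b_3 = Δ_3 - h_3(2m_3 + m_4)/6 = 5/56.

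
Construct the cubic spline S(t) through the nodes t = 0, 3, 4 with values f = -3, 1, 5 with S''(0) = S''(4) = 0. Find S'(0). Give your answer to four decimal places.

Write M_i for S''(x_i). With h_i = 3, 1 and divided differences Δ_i = 4/3, 4, the continuity of S' gives the tridiagonal system
  3·M_0 + 8·M_1 + 1·M_2 = 6(Δ_1 - Δ_0) = 16
Natural end conditions: M_0 = M_2 = 0.
Solving the tridiagonal system: M_0 = 0, M_1 = 2, M_2 = 0.
On [0, 3], S'(t) = b_0 + 2c_0·t + 3d_0·t² with b_0 = Δ_0 - h_0(2M_0 + M_1)/6 = 1/3, c_0 = M_0/2 = 0, d_0 = (M_1 - M_0)/(6h_0) = 1/9. So S'(0) = 1/3.

0.3333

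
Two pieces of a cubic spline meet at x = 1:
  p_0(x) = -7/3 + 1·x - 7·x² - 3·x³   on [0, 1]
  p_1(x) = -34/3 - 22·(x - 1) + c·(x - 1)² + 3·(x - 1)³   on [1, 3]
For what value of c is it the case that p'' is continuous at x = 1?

p_0''(x) = -14 - 18·x, so p_0''(1) = -32. On the right, p_1''(1) = 2c, so c = -16.

-16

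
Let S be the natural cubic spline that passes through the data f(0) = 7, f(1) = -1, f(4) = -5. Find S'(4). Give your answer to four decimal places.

With M_i denoting the second derivative at x_i, h_i = 1, 3, and Δ_i = (y_(i+1) − y_i)/h_i = -8, -4/3:
  1·M_0 + 8·M_1 + 3·M_2 = 6(Δ_1 - Δ_0) = 40
Natural end conditions: M_0 = M_2 = 0.
Solving the tridiagonal system: M_0 = 0, M_1 = 5, M_2 = 0.
On [1, 4], S'(t) = b_1 + 2c_1·(t - 1) + 3d_1·(t - 1)² with b_1 = Δ_1 - h_1(2M_1 + M_2)/6 = -19/3, c_1 = M_1/2 = 5/2, d_1 = (M_2 - M_1)/(6h_1) = -5/18. So S'(4) = 7/6.

1.1667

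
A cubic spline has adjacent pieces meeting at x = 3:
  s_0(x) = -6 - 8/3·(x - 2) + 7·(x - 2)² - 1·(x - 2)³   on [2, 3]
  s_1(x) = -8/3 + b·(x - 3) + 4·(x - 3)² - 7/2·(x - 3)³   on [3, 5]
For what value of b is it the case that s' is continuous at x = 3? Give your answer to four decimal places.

s_0'(x) = -8/3 + 14·(x - 2) - 3·(x - 2)², so s_0'(3) = 25/3. On the right, s_1'(3) = b, so b = 25/3.

8.3333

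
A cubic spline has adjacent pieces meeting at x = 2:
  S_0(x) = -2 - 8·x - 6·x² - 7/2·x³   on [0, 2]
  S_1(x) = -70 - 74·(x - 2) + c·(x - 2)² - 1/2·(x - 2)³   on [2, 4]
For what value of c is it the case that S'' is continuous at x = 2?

-27

S_0''(x) = -12 - 21·x, so S_0''(2) = -54. On the right, S_1''(2) = 2c, so c = -27.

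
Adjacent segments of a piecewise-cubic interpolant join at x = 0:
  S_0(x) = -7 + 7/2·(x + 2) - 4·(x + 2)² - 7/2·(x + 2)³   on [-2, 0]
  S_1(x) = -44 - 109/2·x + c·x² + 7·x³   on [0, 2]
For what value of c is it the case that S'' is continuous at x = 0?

S_0''(x) = -8 - 21·(x + 2), so S_0''(0) = -50. On the right, S_1''(0) = 2c, so c = -25.

-25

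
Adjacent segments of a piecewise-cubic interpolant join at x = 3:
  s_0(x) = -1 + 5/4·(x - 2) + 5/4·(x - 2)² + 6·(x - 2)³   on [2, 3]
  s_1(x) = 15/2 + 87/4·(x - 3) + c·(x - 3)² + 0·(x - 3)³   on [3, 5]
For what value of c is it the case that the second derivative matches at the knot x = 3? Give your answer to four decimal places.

19.2500

s_0''(x) = 5/2 + 36·(x - 2), so s_0''(3) = 77/2. On the right, s_1''(3) = 2c, so c = 77/4.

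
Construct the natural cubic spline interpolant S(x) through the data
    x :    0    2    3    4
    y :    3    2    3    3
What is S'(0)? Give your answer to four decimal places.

With σ_i denoting the second derivative at x_i, h_i = 2, 1, 1, and Δ_i = (y_(i+1) − y_i)/h_i = -1/2, 1, 0:
  2·σ_0 + 6·σ_1 + 1·σ_2 = 6(Δ_1 - Δ_0) = 9
  1·σ_1 + 4·σ_2 + 1·σ_3 = 6(Δ_2 - Δ_1) = -6
Natural end conditions: σ_0 = σ_3 = 0.
Solving the tridiagonal system: σ_0 = 0, σ_1 = 42/23, σ_2 = -45/23, σ_3 = 0.
On [0, 2], S'(x) = b_0 + 2c_0·x + 3d_0·x² with b_0 = Δ_0 - h_0(2σ_0 + σ_1)/6 = -51/46, c_0 = σ_0/2 = 0, d_0 = (σ_1 - σ_0)/(6h_0) = 7/46. So S'(0) = -51/46.

-1.1087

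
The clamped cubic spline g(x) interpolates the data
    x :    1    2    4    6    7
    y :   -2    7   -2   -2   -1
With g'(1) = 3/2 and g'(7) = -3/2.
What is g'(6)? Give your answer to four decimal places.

Write M_i for g''(x_i). With h_i = 1, 2, 2, 1 and divided differences Δ_i = 9, -9/2, 0, 1, the continuity of g' gives the tridiagonal system
  1·M_0 + 6·M_1 + 2·M_2 = 6(Δ_1 - Δ_0) = -81
  2·M_1 + 8·M_2 + 2·M_3 = 6(Δ_2 - Δ_1) = 27
  2·M_2 + 6·M_3 + 1·M_4 = 6(Δ_3 - Δ_2) = 6
Clamped end conditions give two more equations: 2h_0·M_0 + h_0·M_1 = 6(Δ_0 - g'(1)) = 45 and h_3·M_3 + 2h_3·M_4 = 6(g'(7) - Δ_3) = -15.
Forward elimination and back-substitution give M_0 = 1477/44, M_1 = -487/22, M_2 = 73/8, M_3 = -19/22, M_4 = -311/44.
On [6, 7], g'(x) = b_3 + 2c_3·(x - 6) + 3d_3·(x - 6)² with b_3 = Δ_3 - h_3(2M_3 + M_4)/6 = 217/88, c_3 = M_3/2 = -19/44, d_3 = (M_4 - M_3)/(6h_3) = -91/88. So g'(6) = 217/88.

2.4659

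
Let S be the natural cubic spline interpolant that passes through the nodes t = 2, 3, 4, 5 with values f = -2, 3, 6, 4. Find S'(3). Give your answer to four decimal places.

Write M_i for S''(x_i). With h_i = 1, 1, 1 and divided differences Δ_i = 5, 3, -2, the continuity of S' gives the tridiagonal system
  1·M_0 + 4·M_1 + 1·M_2 = 6(Δ_1 - Δ_0) = -12
  1·M_1 + 4·M_2 + 1·M_3 = 6(Δ_2 - Δ_1) = -30
Natural end conditions: M_0 = M_3 = 0.
Hence M_0 = 0, M_1 = -6/5, M_2 = -36/5, M_3 = 0.
On [3, 4], S'(t) = b_1 + 2c_1·(t - 3) + 3d_1·(t - 3)² with b_1 = Δ_1 - h_1(2M_1 + M_2)/6 = 23/5, c_1 = M_1/2 = -3/5, d_1 = (M_2 - M_1)/(6h_1) = -1. So S'(3) = 23/5.

4.6000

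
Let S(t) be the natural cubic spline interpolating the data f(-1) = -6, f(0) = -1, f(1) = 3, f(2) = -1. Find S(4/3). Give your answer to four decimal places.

Write m_i for S''(x_i). With h_i = 1, 1, 1 and divided differences Δ_i = 5, 4, -4, the continuity of S' gives the tridiagonal system
  1·m_0 + 4·m_1 + 1·m_2 = 6(Δ_1 - Δ_0) = -6
  1·m_1 + 4·m_2 + 1·m_3 = 6(Δ_2 - Δ_1) = -48
Natural end conditions: m_0 = m_3 = 0.
Solving the tridiagonal system: m_0 = 0, m_1 = 8/5, m_2 = -62/5, m_3 = 0.
On [1, 2], S(t) = 3 + 2/15·(t - 1) - 31/5·(t - 1)² + 31/15·(t - 1)³.
With (t - 1) = 1/3: S(4/3) = 197/81.

2.4321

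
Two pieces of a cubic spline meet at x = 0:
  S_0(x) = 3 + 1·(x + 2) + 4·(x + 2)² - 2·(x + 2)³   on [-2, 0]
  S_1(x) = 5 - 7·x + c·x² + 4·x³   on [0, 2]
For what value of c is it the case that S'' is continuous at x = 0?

S_0''(x) = 8 - 12·(x + 2), so S_0''(0) = -16. On the right, S_1''(0) = 2c, so c = -8.

-8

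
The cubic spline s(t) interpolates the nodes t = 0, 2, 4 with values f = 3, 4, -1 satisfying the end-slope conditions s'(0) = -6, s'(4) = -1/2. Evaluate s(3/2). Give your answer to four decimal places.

3.2461

With σ_i denoting the second derivative at x_i, h_i = 2, 2, and Δ_i = (y_(i+1) − y_i)/h_i = 1/2, -5/2:
  2·σ_0 + 8·σ_1 + 2·σ_2 = 6(Δ_1 - Δ_0) = -18
Clamped end conditions give two more equations: 2h_0·σ_0 + h_0·σ_1 = 6(Δ_0 - s'(0)) = 39 and h_1·σ_1 + 2h_1·σ_2 = 6(s'(4) - Δ_1) = 12.
Forward elimination and back-substitution give σ_0 = 107/8, σ_1 = -29/4, σ_2 = 53/8.
On [0, 2], s(t) = 3 - 6·t + 107/16·t² - 55/32·t³.
With t = 3/2: s(3/2) = 831/256.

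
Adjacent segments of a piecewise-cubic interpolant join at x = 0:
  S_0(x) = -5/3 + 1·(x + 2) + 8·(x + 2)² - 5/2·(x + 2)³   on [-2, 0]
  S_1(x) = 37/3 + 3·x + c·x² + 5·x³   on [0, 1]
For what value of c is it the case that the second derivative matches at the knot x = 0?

S_0''(x) = 16 - 15·(x + 2), so S_0''(0) = -14. On the right, S_1''(0) = 2c, so c = -7.

-7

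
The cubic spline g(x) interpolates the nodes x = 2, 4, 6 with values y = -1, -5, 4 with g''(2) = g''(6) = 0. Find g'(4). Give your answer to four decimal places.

1.2500

With M_i denoting the second derivative at x_i, h_i = 2, 2, and Δ_i = (y_(i+1) − y_i)/h_i = -2, 9/2:
  2·M_0 + 8·M_1 + 2·M_2 = 6(Δ_1 - Δ_0) = 39
Natural end conditions: M_0 = M_2 = 0.
Hence M_0 = 0, M_1 = 39/8, M_2 = 0.
On [4, 6], g'(x) = b_1 + 2c_1·(x - 4) + 3d_1·(x - 4)² with b_1 = Δ_1 - h_1(2M_1 + M_2)/6 = 5/4, c_1 = M_1/2 = 39/16, d_1 = (M_2 - M_1)/(6h_1) = -13/32. So g'(4) = 5/4.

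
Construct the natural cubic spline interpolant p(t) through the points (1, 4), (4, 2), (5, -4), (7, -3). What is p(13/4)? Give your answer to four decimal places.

4.9190

Write M_i for p''(x_i). With h_i = 3, 1, 2 and divided differences Δ_i = -2/3, -6, 1/2, the continuity of p' gives the tridiagonal system
  3·M_0 + 8·M_1 + 1·M_2 = 6(Δ_1 - Δ_0) = -32
  1·M_1 + 6·M_2 + 2·M_3 = 6(Δ_2 - Δ_1) = 39
Natural end conditions: M_0 = M_3 = 0.
Solving the tridiagonal system: M_0 = 0, M_1 = -231/47, M_2 = 344/47, M_3 = 0.
On [1, 4], p(t) = 4 + 505/282·(t - 1) + 0·(t - 1)² - 77/282·(t - 1)³.
With (t - 1) = 9/4: p(13/4) = 29593/6016.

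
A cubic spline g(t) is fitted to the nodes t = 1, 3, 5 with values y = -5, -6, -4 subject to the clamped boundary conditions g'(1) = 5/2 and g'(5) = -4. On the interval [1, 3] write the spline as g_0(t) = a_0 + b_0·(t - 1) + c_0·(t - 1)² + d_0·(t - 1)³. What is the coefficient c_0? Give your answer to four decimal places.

-3.6250

Write M_i for g''(x_i). With h_i = 2, 2 and divided differences Δ_i = -1/2, 1, the continuity of g' gives the tridiagonal system
  2·M_0 + 8·M_1 + 2·M_2 = 6(Δ_1 - Δ_0) = 9
Clamped end conditions give two more equations: 2h_0·M_0 + h_0·M_1 = 6(Δ_0 - g'(1)) = -18 and h_1·M_1 + 2h_1·M_2 = 6(g'(5) - Δ_1) = -30.
Hence M_0 = -29/4, M_1 = 11/2, M_2 = -41/4.
On [1, 3], with g_0(t) = a_0 + b_0·(t - 1) + c_0·(t - 1)² + d_0·(t - 1)³: c_0 = M_0/2 = -29/8, d_0 = (M_1 - M_0)/(6h_0) = 17/16, b_0 = Δ_0 - h_0(2M_0 + M_1)/6 = 5/2.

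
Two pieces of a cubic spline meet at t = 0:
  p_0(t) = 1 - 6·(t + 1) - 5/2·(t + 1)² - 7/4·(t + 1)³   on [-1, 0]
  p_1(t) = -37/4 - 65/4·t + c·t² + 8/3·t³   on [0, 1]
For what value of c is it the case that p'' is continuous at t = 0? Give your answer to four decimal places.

-7.7500

p_0''(t) = -5 - 21/2·(t + 1), so p_0''(0) = -31/2. On the right, p_1''(0) = 2c, so c = -31/4.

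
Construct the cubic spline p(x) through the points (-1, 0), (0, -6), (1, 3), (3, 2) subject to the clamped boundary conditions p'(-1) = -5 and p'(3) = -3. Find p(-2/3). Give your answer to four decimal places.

-2.3923

Write m_i for p''(x_i). With h_i = 1, 1, 2 and divided differences Δ_i = -6, 9, -1/2, the continuity of p' gives the tridiagonal system
  1·m_0 + 4·m_1 + 1·m_2 = 6(Δ_1 - Δ_0) = 90
  1·m_1 + 6·m_2 + 2·m_3 = 6(Δ_2 - Δ_1) = -57
Clamped end conditions give two more equations: 2h_0·m_0 + h_0·m_1 = 6(Δ_0 - p'(-1)) = -6 and h_2·m_2 + 2h_2·m_3 = 6(p'(3) - Δ_2) = -15.
Solving: m_0 = -409/22, m_1 = 343/11, m_2 = -355/22, m_3 = 95/22.
On [-1, 0], p(x) = 0 - 5·(x + 1) - 409/44·(x + 1)² + 365/44·(x + 1)³.
With (x + 1) = 1/3: p(-2/3) = -1421/594.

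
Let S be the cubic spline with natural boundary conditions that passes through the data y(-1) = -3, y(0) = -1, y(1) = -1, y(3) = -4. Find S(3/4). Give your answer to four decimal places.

-0.8359

Let M_i = S''(x_i). Step sizes h_i = 1, 1, 2; slopes of the chords Δ_i = (y_(i+1) - y_i)/h_i = 2, 0, -3/2.
  1·M_0 + 4·M_1 + 1·M_2 = 6(Δ_1 - Δ_0) = -12
  1·M_1 + 6·M_2 + 2·M_3 = 6(Δ_2 - Δ_1) = -9
Natural end conditions: M_0 = M_3 = 0.
Solving: M_0 = 0, M_1 = -63/23, M_2 = -24/23, M_3 = 0.
On [0, 1], S(x) = -1 + 25/23·x - 63/46·x² + 13/46·x³.
With x = 3/4: S(3/4) = -107/128.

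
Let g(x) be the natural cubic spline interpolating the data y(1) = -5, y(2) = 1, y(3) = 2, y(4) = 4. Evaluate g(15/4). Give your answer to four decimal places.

Put m_i = g'' at the i-th knot. Here h = (1, 1, 1) and Δ = (6, 1, 2), so the interior equations h_(i-1)·m_(i-1) + 2(h_(i-1)+h_i)·m_i + h_i·m_(i+1) = 6(Δ_i − Δ_(i-1)) read
  1·m_0 + 4·m_1 + 1·m_2 = 6(Δ_1 - Δ_0) = -30
  1·m_1 + 4·m_2 + 1·m_3 = 6(Δ_2 - Δ_1) = 6
Natural end conditions: m_0 = m_3 = 0.
Hence m_0 = 0, m_1 = -42/5, m_2 = 18/5, m_3 = 0.
On [3, 4], g(x) = 2 + 4/5·(x - 3) + 9/5·(x - 3)² - 3/5·(x - 3)³.
With (x - 3) = 3/4: g(15/4) = 215/64.

3.3594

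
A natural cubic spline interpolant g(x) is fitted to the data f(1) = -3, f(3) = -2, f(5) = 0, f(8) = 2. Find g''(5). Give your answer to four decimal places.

-0.2895

With M_i denoting the second derivative at x_i, h_i = 2, 2, 3, and Δ_i = (y_(i+1) − y_i)/h_i = 1/2, 1, 2/3:
  2·M_0 + 8·M_1 + 2·M_2 = 6(Δ_1 - Δ_0) = 3
  2·M_1 + 10·M_2 + 3·M_3 = 6(Δ_2 - Δ_1) = -2
Natural end conditions: M_0 = M_3 = 0.
Solving: M_0 = 0, M_1 = 17/38, M_2 = -11/38, M_3 = 0.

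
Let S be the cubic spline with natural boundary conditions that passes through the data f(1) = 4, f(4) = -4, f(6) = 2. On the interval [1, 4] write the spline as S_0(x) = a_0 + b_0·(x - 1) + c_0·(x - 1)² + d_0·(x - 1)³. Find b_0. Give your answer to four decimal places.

-4.3667

Put M_i = S'' at the i-th knot. Here h = (3, 2) and Δ = (-8/3, 3), so the interior equations h_(i-1)·M_(i-1) + 2(h_(i-1)+h_i)·M_i + h_i·M_(i+1) = 6(Δ_i − Δ_(i-1)) read
  3·M_0 + 10·M_1 + 2·M_2 = 6(Δ_1 - Δ_0) = 34
Natural end conditions: M_0 = M_2 = 0.
Solving the tridiagonal system: M_0 = 0, M_1 = 17/5, M_2 = 0.
On [1, 4], with S_0(x) = a_0 + b_0·(x - 1) + c_0·(x - 1)² + d_0·(x - 1)³: c_0 = M_0/2 = 0, d_0 = (M_1 - M_0)/(6h_0) = 17/90, b_0 = Δ_0 - h_0(2M_0 + M_1)/6 = -131/30.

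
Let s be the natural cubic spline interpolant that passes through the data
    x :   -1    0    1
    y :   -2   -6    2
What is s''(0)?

18

Put m_i = s'' at the i-th knot. Here h = (1, 1) and Δ = (-4, 8), so the interior equations h_(i-1)·m_(i-1) + 2(h_(i-1)+h_i)·m_i + h_i·m_(i+1) = 6(Δ_i − Δ_(i-1)) read
  1·m_0 + 4·m_1 + 1·m_2 = 6(Δ_1 - Δ_0) = 72
Natural end conditions: m_0 = m_2 = 0.
Solving the tridiagonal system: m_0 = 0, m_1 = 18, m_2 = 0.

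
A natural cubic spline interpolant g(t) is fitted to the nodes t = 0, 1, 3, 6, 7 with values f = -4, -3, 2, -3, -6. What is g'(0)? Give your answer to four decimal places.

0.5808

Put m_i = g'' at the i-th knot. Here h = (1, 2, 3, 1) and Δ = (1, 5/2, -5/3, -3), so the interior equations h_(i-1)·m_(i-1) + 2(h_(i-1)+h_i)·m_i + h_i·m_(i+1) = 6(Δ_i − Δ_(i-1)) read
  1·m_0 + 6·m_1 + 2·m_2 = 6(Δ_1 - Δ_0) = 9
  2·m_1 + 10·m_2 + 3·m_3 = 6(Δ_2 - Δ_1) = -25
  3·m_2 + 8·m_3 + 1·m_4 = 6(Δ_3 - Δ_2) = -8
Natural end conditions: m_0 = m_4 = 0.
Solving: m_0 = 0, m_1 = 991/394, m_2 = -600/197, m_3 = 28/197, m_4 = 0.
On [0, 1], g'(t) = b_0 + 2c_0·t + 3d_0·t² with b_0 = Δ_0 - h_0(2m_0 + m_1)/6 = 1373/2364, c_0 = m_0/2 = 0, d_0 = (m_1 - m_0)/(6h_0) = 991/2364. So g'(0) = 1373/2364.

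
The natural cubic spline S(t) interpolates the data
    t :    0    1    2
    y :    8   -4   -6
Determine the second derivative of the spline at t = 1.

15

Let M_i = S''(x_i). Step sizes h_i = 1, 1; slopes of the chords Δ_i = (y_(i+1) - y_i)/h_i = -12, -2.
  1·M_0 + 4·M_1 + 1·M_2 = 6(Δ_1 - Δ_0) = 60
Natural end conditions: M_0 = M_2 = 0.
Hence M_0 = 0, M_1 = 15, M_2 = 0.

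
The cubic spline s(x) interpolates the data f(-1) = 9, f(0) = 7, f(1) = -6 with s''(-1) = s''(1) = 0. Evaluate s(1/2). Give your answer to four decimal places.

1.5313

Write σ_i for s''(x_i). With h_i = 1, 1 and divided differences Δ_i = -2, -13, the continuity of s' gives the tridiagonal system
  1·σ_0 + 4·σ_1 + 1·σ_2 = 6(Δ_1 - Δ_0) = -66
Natural end conditions: σ_0 = σ_2 = 0.
Solving: σ_0 = 0, σ_1 = -33/2, σ_2 = 0.
On [0, 1], s(x) = 7 - 15/2·x - 33/4·x² + 11/4·x³.
With x = 1/2: s(1/2) = 49/32.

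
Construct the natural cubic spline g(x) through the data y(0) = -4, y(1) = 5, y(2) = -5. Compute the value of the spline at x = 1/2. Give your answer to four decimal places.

2.2813

With m_i denoting the second derivative at x_i, h_i = 1, 1, and Δ_i = (y_(i+1) − y_i)/h_i = 9, -10:
  1·m_0 + 4·m_1 + 1·m_2 = 6(Δ_1 - Δ_0) = -114
Natural end conditions: m_0 = m_2 = 0.
Hence m_0 = 0, m_1 = -57/2, m_2 = 0.
On [0, 1], g(x) = -4 + 55/4·x + 0·x² - 19/4·x³.
With x = 1/2: g(1/2) = 73/32.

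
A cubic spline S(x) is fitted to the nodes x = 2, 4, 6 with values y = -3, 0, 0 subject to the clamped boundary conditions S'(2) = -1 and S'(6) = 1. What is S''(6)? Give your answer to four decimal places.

Write M_i for S''(x_i). With h_i = 2, 2 and divided differences Δ_i = 3/2, 0, the continuity of S' gives the tridiagonal system
  2·M_0 + 8·M_1 + 2·M_2 = 6(Δ_1 - Δ_0) = -9
Clamped end conditions give two more equations: 2h_0·M_0 + h_0·M_1 = 6(Δ_0 - S'(2)) = 15 and h_1·M_1 + 2h_1·M_2 = 6(S'(6) - Δ_1) = 6.
Solving: M_0 = 43/8, M_1 = -13/4, M_2 = 25/8.

3.1250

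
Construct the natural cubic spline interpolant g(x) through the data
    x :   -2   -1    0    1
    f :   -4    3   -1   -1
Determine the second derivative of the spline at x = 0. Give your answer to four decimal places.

10.8000

Let M_i = g''(x_i). Step sizes h_i = 1, 1, 1; slopes of the chords Δ_i = (y_(i+1) - y_i)/h_i = 7, -4, 0.
  1·M_0 + 4·M_1 + 1·M_2 = 6(Δ_1 - Δ_0) = -66
  1·M_1 + 4·M_2 + 1·M_3 = 6(Δ_2 - Δ_1) = 24
Natural end conditions: M_0 = M_3 = 0.
Solving: M_0 = 0, M_1 = -96/5, M_2 = 54/5, M_3 = 0.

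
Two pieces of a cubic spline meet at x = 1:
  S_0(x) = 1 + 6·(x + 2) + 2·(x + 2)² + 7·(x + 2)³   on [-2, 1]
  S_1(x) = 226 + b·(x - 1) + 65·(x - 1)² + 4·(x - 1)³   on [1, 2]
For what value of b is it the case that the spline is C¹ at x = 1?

S_0'(x) = 6 + 4·(x + 2) + 21·(x + 2)², so S_0'(1) = 207. On the right, S_1'(1) = b, so b = 207.

207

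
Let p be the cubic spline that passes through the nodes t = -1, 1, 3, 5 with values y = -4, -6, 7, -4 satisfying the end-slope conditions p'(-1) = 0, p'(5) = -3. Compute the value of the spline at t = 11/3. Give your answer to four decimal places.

4.7407

Put m_i = p'' at the i-th knot. Here h = (2, 2, 2) and Δ = (-1, 13/2, -11/2), so the interior equations h_(i-1)·m_(i-1) + 2(h_(i-1)+h_i)·m_i + h_i·m_(i+1) = 6(Δ_i − Δ_(i-1)) read
  2·m_0 + 8·m_1 + 2·m_2 = 6(Δ_1 - Δ_0) = 45
  2·m_1 + 8·m_2 + 2·m_3 = 6(Δ_2 - Δ_1) = -72
Clamped end conditions give two more equations: 2h_0·m_0 + h_0·m_1 = 6(Δ_0 - p'(-1)) = -6 and h_2·m_2 + 2h_2·m_3 = 6(p'(5) - Δ_2) = 15.
Forward elimination and back-substitution give m_0 = -7, m_1 = 11, m_2 = -29/2, m_3 = 11.
On [3, 5], p(t) = 7 + 1/2·(t - 3) - 29/4·(t - 3)² + 17/8·(t - 3)³.
With (t - 3) = 2/3: p(11/3) = 128/27.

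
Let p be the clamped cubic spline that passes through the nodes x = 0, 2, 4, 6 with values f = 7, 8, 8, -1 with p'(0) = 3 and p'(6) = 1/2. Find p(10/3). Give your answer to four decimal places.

Put M_i = p'' at the i-th knot. Here h = (2, 2, 2) and Δ = (1/2, 0, -9/2), so the interior equations h_(i-1)·M_(i-1) + 2(h_(i-1)+h_i)·M_i + h_i·M_(i+1) = 6(Δ_i − Δ_(i-1)) read
  2·M_0 + 8·M_1 + 2·M_2 = 6(Δ_1 - Δ_0) = -3
  2·M_1 + 8·M_2 + 2·M_3 = 6(Δ_2 - Δ_1) = -27
Clamped end conditions give two more equations: 2h_0·M_0 + h_0·M_1 = 6(Δ_0 - p'(0)) = -15 and h_2·M_2 + 2h_2·M_3 = 6(p'(6) - Δ_2) = 30.
Solving: M_0 = -151/30, M_1 = 77/30, M_2 = -101/15, M_3 = 163/15.
On [2, 4], p(x) = 8 + 8/15·(x - 2) + 77/60·(x - 2)² - 31/40·(x - 2)³.
With (x - 2) = 4/3: p(10/3) = 412/45.

9.1556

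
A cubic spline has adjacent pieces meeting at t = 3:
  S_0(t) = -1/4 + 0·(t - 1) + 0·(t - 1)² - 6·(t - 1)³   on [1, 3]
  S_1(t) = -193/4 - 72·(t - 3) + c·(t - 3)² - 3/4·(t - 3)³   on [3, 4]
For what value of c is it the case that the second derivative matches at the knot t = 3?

-36

S_0''(t) = 0 - 36·(t - 1), so S_0''(3) = -72. On the right, S_1''(3) = 2c, so c = -36.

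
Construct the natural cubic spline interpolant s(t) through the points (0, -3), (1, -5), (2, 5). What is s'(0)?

Put M_i = s'' at the i-th knot. Here h = (1, 1) and Δ = (-2, 10), so the interior equations h_(i-1)·M_(i-1) + 2(h_(i-1)+h_i)·M_i + h_i·M_(i+1) = 6(Δ_i − Δ_(i-1)) read
  1·M_0 + 4·M_1 + 1·M_2 = 6(Δ_1 - Δ_0) = 72
Natural end conditions: M_0 = M_2 = 0.
Solving: M_0 = 0, M_1 = 18, M_2 = 0.
On [0, 1], s'(t) = b_0 + 2c_0·t + 3d_0·t² with b_0 = Δ_0 - h_0(2M_0 + M_1)/6 = -5, c_0 = M_0/2 = 0, d_0 = (M_1 - M_0)/(6h_0) = 3. So s'(0) = -5.

-5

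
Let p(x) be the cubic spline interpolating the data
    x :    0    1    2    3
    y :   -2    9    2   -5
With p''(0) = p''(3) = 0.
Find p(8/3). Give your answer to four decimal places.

-3.0222

Let σ_i = p''(x_i). Step sizes h_i = 1, 1, 1; slopes of the chords Δ_i = (y_(i+1) - y_i)/h_i = 11, -7, -7.
  1·σ_0 + 4·σ_1 + 1·σ_2 = 6(Δ_1 - Δ_0) = -108
  1·σ_1 + 4·σ_2 + 1·σ_3 = 6(Δ_2 - Δ_1) = 0
Natural end conditions: σ_0 = σ_3 = 0.
Solving the tridiagonal system: σ_0 = 0, σ_1 = -144/5, σ_2 = 36/5, σ_3 = 0.
On [2, 3], p(x) = 2 - 47/5·(x - 2) + 18/5·(x - 2)² - 6/5·(x - 2)³.
With (x - 2) = 2/3: p(8/3) = -136/45.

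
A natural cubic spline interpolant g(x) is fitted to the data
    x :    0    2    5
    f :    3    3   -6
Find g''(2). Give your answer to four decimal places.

-1.8000

Let σ_i = g''(x_i). Step sizes h_i = 2, 3; slopes of the chords Δ_i = (y_(i+1) - y_i)/h_i = 0, -3.
  2·σ_0 + 10·σ_1 + 3·σ_2 = 6(Δ_1 - Δ_0) = -18
Natural end conditions: σ_0 = σ_2 = 0.
Solving the tridiagonal system: σ_0 = 0, σ_1 = -9/5, σ_2 = 0.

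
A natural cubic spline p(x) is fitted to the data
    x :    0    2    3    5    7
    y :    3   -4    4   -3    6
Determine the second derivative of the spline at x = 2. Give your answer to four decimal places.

Let M_i = p''(x_i). Step sizes h_i = 2, 1, 2, 2; slopes of the chords Δ_i = (y_(i+1) - y_i)/h_i = -7/2, 8, -7/2, 9/2.
  2·M_0 + 6·M_1 + 1·M_2 = 6(Δ_1 - Δ_0) = 69
  1·M_1 + 6·M_2 + 2·M_3 = 6(Δ_2 - Δ_1) = -69
  2·M_2 + 8·M_3 + 2·M_4 = 6(Δ_3 - Δ_2) = 48
Natural end conditions: M_0 = M_4 = 0.
Forward elimination and back-substitution give M_0 = 0, M_1 = 921/64, M_2 = -555/32, M_3 = 1323/128, M_4 = 0.

14.3906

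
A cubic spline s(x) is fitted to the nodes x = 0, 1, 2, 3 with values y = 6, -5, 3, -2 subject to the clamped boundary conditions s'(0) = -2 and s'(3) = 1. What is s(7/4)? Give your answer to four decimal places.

1.2719

Write M_i for s''(x_i). With h_i = 1, 1, 1 and divided differences Δ_i = -11, 8, -5, the continuity of s' gives the tridiagonal system
  1·M_0 + 4·M_1 + 1·M_2 = 6(Δ_1 - Δ_0) = 114
  1·M_1 + 4·M_2 + 1·M_3 = 6(Δ_2 - Δ_1) = -78
Clamped end conditions give two more equations: 2h_0·M_0 + h_0·M_1 = 6(Δ_0 - s'(0)) = -54 and h_2·M_2 + 2h_2·M_3 = 6(s'(3) - Δ_2) = 36.
Solving: M_0 = -266/5, M_1 = 262/5, M_2 = -212/5, M_3 = 196/5.
On [1, 2], s(x) = -5 - 12/5·(x - 1) + 131/5·(x - 1)² - 79/5·(x - 1)³.
With (x - 1) = 3/4: s(7/4) = 407/320.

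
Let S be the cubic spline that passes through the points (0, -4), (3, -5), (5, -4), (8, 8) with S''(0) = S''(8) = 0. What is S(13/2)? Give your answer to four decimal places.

0.8281

With M_i denoting the second derivative at x_i, h_i = 3, 2, 3, and Δ_i = (y_(i+1) − y_i)/h_i = -1/3, 1/2, 4:
  3·M_0 + 10·M_1 + 2·M_2 = 6(Δ_1 - Δ_0) = 5
  2·M_1 + 10·M_2 + 3·M_3 = 6(Δ_2 - Δ_1) = 21
Natural end conditions: M_0 = M_3 = 0.
Solving the tridiagonal system: M_0 = 0, M_1 = 1/12, M_2 = 25/12, M_3 = 0.
On [5, 8], S(x) = -4 + 23/12·(x - 5) + 25/24·(x - 5)² - 25/216·(x - 5)³.
With (x - 5) = 3/2: S(13/2) = 53/64.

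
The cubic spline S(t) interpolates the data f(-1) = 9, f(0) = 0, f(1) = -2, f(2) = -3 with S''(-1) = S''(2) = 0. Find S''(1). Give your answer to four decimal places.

With M_i denoting the second derivative at x_i, h_i = 1, 1, 1, and Δ_i = (y_(i+1) − y_i)/h_i = -9, -2, -1:
  1·M_0 + 4·M_1 + 1·M_2 = 6(Δ_1 - Δ_0) = 42
  1·M_1 + 4·M_2 + 1·M_3 = 6(Δ_2 - Δ_1) = 6
Natural end conditions: M_0 = M_3 = 0.
Forward elimination and back-substitution give M_0 = 0, M_1 = 54/5, M_2 = -6/5, M_3 = 0.

-1.2000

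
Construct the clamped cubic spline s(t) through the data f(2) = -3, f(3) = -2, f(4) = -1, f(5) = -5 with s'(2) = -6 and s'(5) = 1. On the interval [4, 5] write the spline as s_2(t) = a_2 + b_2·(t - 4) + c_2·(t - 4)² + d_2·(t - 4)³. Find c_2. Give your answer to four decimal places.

Let m_i = s''(x_i). Step sizes h_i = 1, 1, 1; slopes of the chords Δ_i = (y_(i+1) - y_i)/h_i = 1, 1, -4.
  1·m_0 + 4·m_1 + 1·m_2 = 6(Δ_1 - Δ_0) = 0
  1·m_1 + 4·m_2 + 1·m_3 = 6(Δ_2 - Δ_1) = -30
Clamped end conditions give two more equations: 2h_0·m_0 + h_0·m_1 = 6(Δ_0 - s'(2)) = 42 and h_2·m_2 + 2h_2·m_3 = 6(s'(5) - Δ_2) = 30.
Forward elimination and back-substitution give m_0 = 334/15, m_1 = -38/15, m_2 = -182/15, m_3 = 316/15.
On [4, 5], with s_2(t) = a_2 + b_2·(t - 4) + c_2·(t - 4)² + d_2·(t - 4)³: c_2 = m_2/2 = -91/15, d_2 = (m_3 - m_2)/(6h_2) = 83/15, b_2 = Δ_2 - h_2(2m_2 + m_3)/6 = -52/15.

-6.0667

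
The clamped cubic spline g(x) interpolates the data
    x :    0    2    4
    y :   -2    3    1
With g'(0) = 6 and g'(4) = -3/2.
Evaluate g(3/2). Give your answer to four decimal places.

2.7813

Let σ_i = g''(x_i). Step sizes h_i = 2, 2; slopes of the chords Δ_i = (y_(i+1) - y_i)/h_i = 5/2, -1.
  2·σ_0 + 8·σ_1 + 2·σ_2 = 6(Δ_1 - Δ_0) = -21
Clamped end conditions give two more equations: 2h_0·σ_0 + h_0·σ_1 = 6(Δ_0 - g'(0)) = -21 and h_1·σ_1 + 2h_1·σ_2 = 6(g'(4) - Δ_1) = -3.
Solving the tridiagonal system: σ_0 = -9/2, σ_1 = -3/2, σ_2 = 0.
On [0, 2], g(x) = -2 + 6·x - 9/4·x² + 1/4·x³.
With x = 3/2: g(3/2) = 89/32.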